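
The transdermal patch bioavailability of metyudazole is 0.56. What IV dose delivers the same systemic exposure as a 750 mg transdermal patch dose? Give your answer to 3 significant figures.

Systemic exposure from an extravascular dose = F × D_ev, so the equivalent IV dose is F × D_ev.
D_iv = F × D_ev = 0.56 × 750 = 420 mg

D_iv = 420 mg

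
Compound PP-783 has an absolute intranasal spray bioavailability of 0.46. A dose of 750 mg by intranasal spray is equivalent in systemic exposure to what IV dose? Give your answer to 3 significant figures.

Systemic exposure from an extravascular dose = F × D_ev, so the equivalent IV dose is F × D_ev.
D_iv = F × D_ev = 0.46 × 750 = 345 mg

D_iv = 345 mg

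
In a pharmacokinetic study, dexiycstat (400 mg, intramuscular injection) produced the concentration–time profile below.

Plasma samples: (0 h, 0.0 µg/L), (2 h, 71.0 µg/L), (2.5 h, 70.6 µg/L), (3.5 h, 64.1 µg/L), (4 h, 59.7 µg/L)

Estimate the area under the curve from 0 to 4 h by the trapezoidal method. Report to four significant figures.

Trapezoidal AUC_0→4:
  [0→2]: (0.0+71.0)/2 × 2 = 71.0
  [2→2.5]: (71.0+70.6)/2 × 0.5 = 35.4
  [2.5→3.5]: (70.6+64.1)/2 × 1 = 67.35
  [3.5→4]: (64.1+59.7)/2 × 0.5 = 30.95
  Sum = 204.7 µg/L·h

AUC = 204.7 µg/L·h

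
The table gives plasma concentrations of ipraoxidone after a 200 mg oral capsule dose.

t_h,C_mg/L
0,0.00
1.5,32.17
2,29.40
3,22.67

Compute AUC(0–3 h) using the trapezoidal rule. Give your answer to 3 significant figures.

Trapezoidal AUC_0→3:
  [0→1.5]: (0.00+32.17)/2 × 1.5 = 24.1275
  [1.5→2]: (32.17+29.40)/2 × 0.5 = 15.3925
  [2→3]: (29.40+22.67)/2 × 1 = 26.035
  Sum = 65.555 mg/L·h

AUC = 65.6 mg/L·h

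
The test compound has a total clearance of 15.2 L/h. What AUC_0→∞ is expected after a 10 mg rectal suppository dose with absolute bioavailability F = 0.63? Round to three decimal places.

AUC_0→∞ = F × Dose / CL
        = 0.63 × 10 / 15.2 = 0.414474 mg/L·h

AUC = 0.414 mg/L·h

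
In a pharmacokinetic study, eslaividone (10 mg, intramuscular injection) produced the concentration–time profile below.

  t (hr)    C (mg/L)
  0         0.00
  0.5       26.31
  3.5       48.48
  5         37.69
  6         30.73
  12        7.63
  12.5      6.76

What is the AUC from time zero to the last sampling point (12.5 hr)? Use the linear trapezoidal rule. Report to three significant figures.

AUC = 336 mg/L·hr

Trapezoidal AUC_0→12.5:
  [0→0.5]: (0.00+26.31)/2 × 0.5 = 6.5775
  [0.5→3.5]: (26.31+48.48)/2 × 3 = 112.185
  [3.5→5]: (48.48+37.69)/2 × 1.5 = 64.6275
  [5→6]: (37.69+30.73)/2 × 1 = 34.21
  [6→12]: (30.73+7.63)/2 × 6 = 115.08
  [12→12.5]: (7.63+6.76)/2 × 0.5 = 3.5975
  Sum = 336.2775 mg/L·hr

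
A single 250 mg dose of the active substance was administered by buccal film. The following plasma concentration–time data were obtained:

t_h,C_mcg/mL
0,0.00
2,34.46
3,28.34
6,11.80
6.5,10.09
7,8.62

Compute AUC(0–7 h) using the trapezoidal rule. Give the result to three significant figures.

AUC = 136 mcg/mL·h

Trapezoidal AUC_0→7:
  [0→2]: (0.00+34.46)/2 × 2 = 34.46
  [2→3]: (34.46+28.34)/2 × 1 = 31.4
  [3→6]: (28.34+11.80)/2 × 3 = 60.21
  [6→6.5]: (11.80+10.09)/2 × 0.5 = 5.4725
  [6.5→7]: (10.09+8.62)/2 × 0.5 = 4.6775
  Sum = 136.22 mcg/mL·h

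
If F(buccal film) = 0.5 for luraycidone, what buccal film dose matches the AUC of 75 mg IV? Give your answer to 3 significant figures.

For equal systemic exposure: F × D_ev = D_iv
D_ev = D_iv / F = 75 / 0.5 = 150 mg

D_buccal = 150 mg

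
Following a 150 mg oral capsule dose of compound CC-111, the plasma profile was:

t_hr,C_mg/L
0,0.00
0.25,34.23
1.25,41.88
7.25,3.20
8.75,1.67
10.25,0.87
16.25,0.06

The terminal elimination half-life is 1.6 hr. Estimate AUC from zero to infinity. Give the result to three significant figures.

AUC = 186 mg/L·hr

Trapezoidal AUC_0→16.25:
  [0→0.25]: (0.00+34.23)/2 × 0.25 = 4.27875
  [0.25→1.25]: (34.23+41.88)/2 × 1 = 38.055
  [1.25→7.25]: (41.88+3.20)/2 × 6 = 135.24
  [7.25→8.75]: (3.20+1.67)/2 × 1.5 = 3.6525
  [8.75→10.25]: (1.67+0.87)/2 × 1.5 = 1.905
  [10.25→16.25]: (0.87+0.06)/2 × 6 = 2.79
  Sum = 185.92125 mg/L·hr
k_e = ln2 / t½ = 0.693147 / 1.6 = 0.4332 hr^-1
Extrapolated tail: C_last / k_e = 0.06 / 0.4332 = 0.139
AUC_0→∞ = 185.92125 + 0.139 = 186.06025 mg/L·hr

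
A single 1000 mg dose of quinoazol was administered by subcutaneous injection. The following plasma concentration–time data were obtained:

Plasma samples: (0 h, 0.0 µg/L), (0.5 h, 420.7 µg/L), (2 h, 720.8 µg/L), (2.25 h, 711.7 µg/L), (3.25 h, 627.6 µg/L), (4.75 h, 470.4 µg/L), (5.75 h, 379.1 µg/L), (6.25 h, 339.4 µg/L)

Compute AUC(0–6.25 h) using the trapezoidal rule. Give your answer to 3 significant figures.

Trapezoidal AUC_0→6.25:
  [0→0.5]: (0.0+420.7)/2 × 0.5 = 105.175
  [0.5→2]: (420.7+720.8)/2 × 1.5 = 856.125
  [2→2.25]: (720.8+711.7)/2 × 0.25 = 179.0625
  [2.25→3.25]: (711.7+627.6)/2 × 1 = 669.65
  [3.25→4.75]: (627.6+470.4)/2 × 1.5 = 823.5
  [4.75→5.75]: (470.4+379.1)/2 × 1 = 424.75
  [5.75→6.25]: (379.1+339.4)/2 × 0.5 = 179.625
  Sum = 3237.8875 µg/L·h

AUC = 3240 µg/L·h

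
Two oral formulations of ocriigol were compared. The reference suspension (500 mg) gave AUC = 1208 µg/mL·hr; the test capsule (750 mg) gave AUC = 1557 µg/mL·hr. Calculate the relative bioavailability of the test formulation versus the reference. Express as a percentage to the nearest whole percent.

F_rel = 86%

F_rel = (AUC_test/D_test) / (AUC_ref/D_ref)
      = (1557/750) / (1208/500)
      = 2.076 / 2.416 = 0.8593 = 85.93%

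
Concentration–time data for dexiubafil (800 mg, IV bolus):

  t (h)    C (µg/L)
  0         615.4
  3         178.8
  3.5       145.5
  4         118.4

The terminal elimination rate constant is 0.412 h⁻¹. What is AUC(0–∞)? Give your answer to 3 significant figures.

AUC = 1630 µg/L·h

Trapezoidal AUC_0→4:
  [0→3]: (615.4+178.8)/2 × 3 = 1191.3
  [3→3.5]: (178.8+145.5)/2 × 0.5 = 81.075
  [3.5→4]: (145.5+118.4)/2 × 0.5 = 65.975
  Sum = 1338.35 µg/L·h
Extrapolated tail: C_last / k_e = 118.4 / 0.412 = 287.379
AUC_0→∞ = 1338.35 + 287.379 = 1625.729 µg/L·h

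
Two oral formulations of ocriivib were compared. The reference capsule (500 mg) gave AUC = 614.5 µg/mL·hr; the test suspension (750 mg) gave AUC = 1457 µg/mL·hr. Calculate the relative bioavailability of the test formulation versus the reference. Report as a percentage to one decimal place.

F_rel = (AUC_test/D_test) / (AUC_ref/D_ref)
      = (1457/750) / (614.5/500)
      = 1.94267 / 1.229 = 1.5807 = 158.07%

F_rel = 158.1%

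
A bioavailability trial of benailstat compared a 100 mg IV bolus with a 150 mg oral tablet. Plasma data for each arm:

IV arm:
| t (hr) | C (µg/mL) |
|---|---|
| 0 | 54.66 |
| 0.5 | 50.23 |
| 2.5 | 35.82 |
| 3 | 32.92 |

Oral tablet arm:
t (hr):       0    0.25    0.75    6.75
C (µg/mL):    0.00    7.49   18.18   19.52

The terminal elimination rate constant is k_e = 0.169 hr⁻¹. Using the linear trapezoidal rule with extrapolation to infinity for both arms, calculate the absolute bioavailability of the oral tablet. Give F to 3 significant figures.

Trapezoidal AUC_0→3 (IV):
  [0→0.5]: (54.66+50.23)/2 × 0.5 = 26.2225
  [0.5→2.5]: (50.23+35.82)/2 × 2 = 86.05
  [2.5→3]: (35.82+32.92)/2 × 0.5 = 17.185
  Sum = 129.4575 µg/mL·hr
IV tail: 32.92/0.169 = 194.793; AUC_iv,0→∞ = 129.4575 + 194.793 = 324.2505 µg/mL·hr
Trapezoidal AUC_0→6.75 (oral tablet):
  [0→0.25]: (0.00+7.49)/2 × 0.25 = 0.93625
  [0.25→0.75]: (7.49+18.18)/2 × 0.5 = 6.4175
  [0.75→6.75]: (18.18+19.52)/2 × 6 = 113.1
  Sum = 120.45375 µg/mL·hr
oral tablet tail: 19.52/0.169 = 115.503; AUC_ev,0→∞ = 120.45375 + 115.503 = 235.95675 µg/mL·hr
F = (AUC_ev/D_ev)/(AUC_iv/D_iv) = (235.95675/150)/(324.2505/100) = 1.573045/3.242505 = 0.4851

F = 0.485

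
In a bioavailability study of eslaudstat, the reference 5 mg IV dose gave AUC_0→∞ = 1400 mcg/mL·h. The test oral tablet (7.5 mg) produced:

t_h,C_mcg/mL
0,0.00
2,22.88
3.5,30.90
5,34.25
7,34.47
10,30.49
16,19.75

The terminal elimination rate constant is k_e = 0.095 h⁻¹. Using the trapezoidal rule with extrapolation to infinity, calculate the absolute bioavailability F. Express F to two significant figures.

Trapezoidal AUC_0→16 (oral tablet):
  [0→2]: (0.00+22.88)/2 × 2 = 22.88
  [2→3.5]: (22.88+30.90)/2 × 1.5 = 40.335
  [3.5→5]: (30.90+34.25)/2 × 1.5 = 48.8625
  [5→7]: (34.25+34.47)/2 × 2 = 68.72
  [7→10]: (34.47+30.49)/2 × 3 = 97.44
  [10→16]: (30.49+19.75)/2 × 6 = 150.72
  Sum = 428.9575 mcg/mL·h
Tail: C_last/k_e = 19.75/0.095 = 207.895
AUC_0→∞ (oral tablet) = 428.9575 + 207.895 = 636.8525 mcg/mL·h
F = (AUC_ev/D_ev)/(AUC_iv/D_iv) = (636.8525/7.5)/(1400/5) = 84.9137/280 = 0.3033

F = 0.30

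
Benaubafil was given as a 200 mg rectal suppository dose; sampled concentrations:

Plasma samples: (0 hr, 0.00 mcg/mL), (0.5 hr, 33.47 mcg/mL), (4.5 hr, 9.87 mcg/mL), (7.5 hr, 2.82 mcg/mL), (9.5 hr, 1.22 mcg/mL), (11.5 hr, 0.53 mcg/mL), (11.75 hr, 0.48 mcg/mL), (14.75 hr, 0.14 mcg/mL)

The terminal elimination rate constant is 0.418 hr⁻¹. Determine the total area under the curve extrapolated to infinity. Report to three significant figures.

Trapezoidal AUC_0→14.75:
  [0→0.5]: (0.00+33.47)/2 × 0.5 = 8.3675
  [0.5→4.5]: (33.47+9.87)/2 × 4 = 86.68
  [4.5→7.5]: (9.87+2.82)/2 × 3 = 19.035
  [7.5→9.5]: (2.82+1.22)/2 × 2 = 4.04
  [9.5→11.5]: (1.22+0.53)/2 × 2 = 1.75
  [11.5→11.75]: (0.53+0.48)/2 × 0.25 = 0.12625
  [11.75→14.75]: (0.48+0.14)/2 × 3 = 0.93
  Sum = 120.92875 mcg/mL·hr
Extrapolated tail: C_last / k_e = 0.14 / 0.418 = 0.335
AUC_0→∞ = 120.92875 + 0.335 = 121.26375 mcg/mL·hr

AUC = 121 mcg/mL·hr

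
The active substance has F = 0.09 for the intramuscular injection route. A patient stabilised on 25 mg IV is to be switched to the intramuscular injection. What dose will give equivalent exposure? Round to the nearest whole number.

D_intramuscular = 278 mg

For equal systemic exposure: F × D_ev = D_iv
D_ev = D_iv / F = 25 / 0.09 = 277.778 mg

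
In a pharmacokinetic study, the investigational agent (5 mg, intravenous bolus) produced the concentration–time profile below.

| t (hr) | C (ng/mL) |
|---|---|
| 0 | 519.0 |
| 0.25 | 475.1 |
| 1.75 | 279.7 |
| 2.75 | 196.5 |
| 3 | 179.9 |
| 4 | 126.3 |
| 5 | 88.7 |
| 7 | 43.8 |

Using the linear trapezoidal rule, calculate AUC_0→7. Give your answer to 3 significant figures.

Trapezoidal AUC_0→7:
  [0→0.25]: (519.0+475.1)/2 × 0.25 = 124.2625
  [0.25→1.75]: (475.1+279.7)/2 × 1.5 = 566.1
  [1.75→2.75]: (279.7+196.5)/2 × 1 = 238.1
  [2.75→3]: (196.5+179.9)/2 × 0.25 = 47.05
  [3→4]: (179.9+126.3)/2 × 1 = 153.1
  [4→5]: (126.3+88.7)/2 × 1 = 107.5
  [5→7]: (88.7+43.8)/2 × 2 = 132.5
  Sum = 1368.6125 ng/mL·hr

AUC = 1370 ng/mL·hr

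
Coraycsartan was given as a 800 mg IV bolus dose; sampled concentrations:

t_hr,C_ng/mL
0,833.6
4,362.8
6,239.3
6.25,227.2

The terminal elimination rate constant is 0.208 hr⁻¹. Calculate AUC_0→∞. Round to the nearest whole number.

AUC = 4146 ng/mL·hr

Trapezoidal AUC_0→6.25:
  [0→4]: (833.6+362.8)/2 × 4 = 2392.8
  [4→6]: (362.8+239.3)/2 × 2 = 602.1
  [6→6.25]: (239.3+227.2)/2 × 0.25 = 58.3125
  Sum = 3053.2125 ng/mL·hr
Extrapolated tail: C_last / k_e = 227.2 / 0.208 = 1092.308
AUC_0→∞ = 3053.2125 + 1092.308 = 4145.5205 ng/mL·hr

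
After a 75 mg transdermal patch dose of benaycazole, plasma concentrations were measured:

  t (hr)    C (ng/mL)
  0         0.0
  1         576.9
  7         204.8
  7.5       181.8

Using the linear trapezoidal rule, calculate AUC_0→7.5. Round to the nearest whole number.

Trapezoidal AUC_0→7.5:
  [0→1]: (0.0+576.9)/2 × 1 = 288.45
  [1→7]: (576.9+204.8)/2 × 6 = 2345.1
  [7→7.5]: (204.8+181.8)/2 × 0.5 = 96.65
  Sum = 2730.2 ng/mL·hr

AUC = 2730 ng/mL·hr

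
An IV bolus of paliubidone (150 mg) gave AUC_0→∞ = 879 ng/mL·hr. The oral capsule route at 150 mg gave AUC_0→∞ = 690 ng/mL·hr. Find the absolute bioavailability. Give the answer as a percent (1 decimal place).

F = (AUC_ev / D_ev) / (AUC_iv / D_iv)
  = (690/150) / (879/150)
  = 4.6 / 5.86 = 0.7850
  = 78.50%

F = 78.5%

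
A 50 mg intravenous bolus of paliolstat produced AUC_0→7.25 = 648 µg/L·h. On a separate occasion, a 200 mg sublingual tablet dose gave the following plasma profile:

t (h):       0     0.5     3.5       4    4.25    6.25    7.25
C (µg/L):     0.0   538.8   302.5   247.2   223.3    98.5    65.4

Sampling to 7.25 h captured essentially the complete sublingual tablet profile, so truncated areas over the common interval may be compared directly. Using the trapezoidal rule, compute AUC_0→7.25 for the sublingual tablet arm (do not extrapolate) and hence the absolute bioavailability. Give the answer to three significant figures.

F = 0.770

Trapezoidal AUC_0→7.25 (sublingual tablet):
  [0→0.5]: (0.0+538.8)/2 × 0.5 = 134.7
  [0.5→3.5]: (538.8+302.5)/2 × 3 = 1261.95
  [3.5→4]: (302.5+247.2)/2 × 0.5 = 137.425
  [4→4.25]: (247.2+223.3)/2 × 0.25 = 58.8125
  [4.25→6.25]: (223.3+98.5)/2 × 2 = 321.8
  [6.25→7.25]: (98.5+65.4)/2 × 1 = 81.95
  Sum = 1996.6375 µg/L·h
F = (AUC_ev/D_ev)/(AUC_iv/D_iv) = (1996.6375/200)/(648/50) = 9.9831875/12.96 = 0.7703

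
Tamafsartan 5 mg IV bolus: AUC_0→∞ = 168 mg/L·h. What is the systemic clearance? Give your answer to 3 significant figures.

CL = 0.0298 L/h

CL = Dose_iv / AUC_0→∞
   = 5 / 168 = 0.0297619 L/h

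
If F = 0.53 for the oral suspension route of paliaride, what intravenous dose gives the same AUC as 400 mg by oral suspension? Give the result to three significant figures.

Systemic exposure from an extravascular dose = F × D_ev, so the equivalent IV dose is F × D_ev.
D_iv = F × D_ev = 0.53 × 400 = 212 mg

D_iv = 212 mg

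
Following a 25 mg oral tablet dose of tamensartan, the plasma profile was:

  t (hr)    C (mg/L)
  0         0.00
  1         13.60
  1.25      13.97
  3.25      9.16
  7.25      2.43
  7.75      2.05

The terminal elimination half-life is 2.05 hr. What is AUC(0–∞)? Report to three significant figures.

AUC = 63.7 mg/L·hr

Trapezoidal AUC_0→7.75:
  [0→1]: (0.00+13.60)/2 × 1 = 6.8
  [1→1.25]: (13.60+13.97)/2 × 0.25 = 3.44625
  [1.25→3.25]: (13.97+9.16)/2 × 2 = 23.13
  [3.25→7.25]: (9.16+2.43)/2 × 4 = 23.18
  [7.25→7.75]: (2.43+2.05)/2 × 0.5 = 1.12
  Sum = 57.67625 mg/L·hr
k_e = ln2 / t½ = 0.693147 / 2.05 = 0.3381 hr^-1
Extrapolated tail: C_last / k_e = 2.05 / 0.3381 = 6.063
AUC_0→∞ = 57.67625 + 6.063 = 63.73925 mg/L·hr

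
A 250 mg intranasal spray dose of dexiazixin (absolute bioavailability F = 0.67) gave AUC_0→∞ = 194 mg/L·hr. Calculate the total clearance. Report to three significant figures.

CL = F × Dose / AUC_0→∞
   = 0.67 × 250 / 194 = 0.863402 L/hr

CL = 0.863 L/hr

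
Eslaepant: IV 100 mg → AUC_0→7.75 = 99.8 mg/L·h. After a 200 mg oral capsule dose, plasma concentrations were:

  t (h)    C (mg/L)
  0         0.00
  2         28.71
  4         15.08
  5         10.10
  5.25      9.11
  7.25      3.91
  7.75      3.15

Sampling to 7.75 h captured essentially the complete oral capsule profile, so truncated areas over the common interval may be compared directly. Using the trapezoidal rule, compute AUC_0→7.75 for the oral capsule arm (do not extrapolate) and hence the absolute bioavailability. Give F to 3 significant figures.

Trapezoidal AUC_0→7.75 (oral capsule):
  [0→2]: (0.00+28.71)/2 × 2 = 28.71
  [2→4]: (28.71+15.08)/2 × 2 = 43.79
  [4→5]: (15.08+10.10)/2 × 1 = 12.59
  [5→5.25]: (10.10+9.11)/2 × 0.25 = 2.40125
  [5.25→7.25]: (9.11+3.91)/2 × 2 = 13.02
  [7.25→7.75]: (3.91+3.15)/2 × 0.5 = 1.765
  Sum = 102.27625 mg/L·h
F = (AUC_ev/D_ev)/(AUC_iv/D_iv) = (102.27625/200)/(99.8/100) = 0.51138125/0.998 = 0.5124

F = 0.512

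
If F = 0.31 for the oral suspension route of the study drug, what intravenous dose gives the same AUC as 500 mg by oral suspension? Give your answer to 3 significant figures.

D_iv = 155 mg

Systemic exposure from an extravascular dose = F × D_ev, so the equivalent IV dose is F × D_ev.
D_iv = F × D_ev = 0.31 × 500 = 155 mg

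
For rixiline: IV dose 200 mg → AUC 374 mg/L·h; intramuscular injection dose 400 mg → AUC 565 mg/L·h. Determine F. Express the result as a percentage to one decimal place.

F = (AUC_ev / D_ev) / (AUC_iv / D_iv)
  = (565/400) / (374/200)
  = 1.4125 / 1.87 = 0.7553
  = 75.53%

F = 75.5%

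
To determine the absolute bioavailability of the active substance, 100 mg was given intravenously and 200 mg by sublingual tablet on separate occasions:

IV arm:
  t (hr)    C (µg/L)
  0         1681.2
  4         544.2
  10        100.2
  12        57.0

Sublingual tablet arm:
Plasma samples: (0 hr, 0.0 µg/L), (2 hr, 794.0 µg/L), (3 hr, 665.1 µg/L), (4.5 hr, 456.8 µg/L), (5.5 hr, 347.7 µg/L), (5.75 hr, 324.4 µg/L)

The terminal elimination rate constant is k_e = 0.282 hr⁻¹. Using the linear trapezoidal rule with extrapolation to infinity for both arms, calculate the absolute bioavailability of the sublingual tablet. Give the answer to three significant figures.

Trapezoidal AUC_0→12 (IV):
  [0→4]: (1681.2+544.2)/2 × 4 = 4450.8
  [4→10]: (544.2+100.2)/2 × 6 = 1933.2
  [10→12]: (100.2+57.0)/2 × 2 = 157.2
  Sum = 6541.2 µg/L·hr
IV tail: 57.0/0.282 = 202.128; AUC_iv,0→∞ = 6541.2 + 202.128 = 6743.328 µg/L·hr
Trapezoidal AUC_0→5.75 (sublingual tablet):
  [0→2]: (0.0+794.0)/2 × 2 = 794.0
  [2→3]: (794.0+665.1)/2 × 1 = 729.55
  [3→4.5]: (665.1+456.8)/2 × 1.5 = 841.425
  [4.5→5.5]: (456.8+347.7)/2 × 1 = 402.25
  [5.5→5.75]: (347.7+324.4)/2 × 0.25 = 84.0125
  Sum = 2851.2375 µg/L·hr
sublingual tablet tail: 324.4/0.282 = 1150.355; AUC_ev,0→∞ = 2851.2375 + 1150.355 = 4001.5925 µg/L·hr
F = (AUC_ev/D_ev)/(AUC_iv/D_iv) = (4001.5925/200)/(6743.328/100) = 20.008/67.43328 = 0.2967

F = 0.297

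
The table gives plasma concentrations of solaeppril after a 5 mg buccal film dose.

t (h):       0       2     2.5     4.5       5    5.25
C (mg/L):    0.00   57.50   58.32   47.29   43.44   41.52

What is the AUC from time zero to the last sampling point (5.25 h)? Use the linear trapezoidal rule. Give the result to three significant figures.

AUC = 225 mg/L·h

Trapezoidal AUC_0→5.25:
  [0→2]: (0.00+57.50)/2 × 2 = 57.5
  [2→2.5]: (57.50+58.32)/2 × 0.5 = 28.955
  [2.5→4.5]: (58.32+47.29)/2 × 2 = 105.61
  [4.5→5]: (47.29+43.44)/2 × 0.5 = 22.6825
  [5→5.25]: (43.44+41.52)/2 × 0.25 = 10.62
  Sum = 225.3675 mg/L·h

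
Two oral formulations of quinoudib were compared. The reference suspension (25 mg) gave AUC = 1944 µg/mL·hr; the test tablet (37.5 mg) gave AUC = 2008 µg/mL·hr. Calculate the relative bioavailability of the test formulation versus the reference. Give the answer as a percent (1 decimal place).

F_rel = (AUC_test/D_test) / (AUC_ref/D_ref)
      = (2008/37.5) / (1944/25)
      = 53.5467 / 77.76 = 0.6886 = 68.86%

F_rel = 68.9%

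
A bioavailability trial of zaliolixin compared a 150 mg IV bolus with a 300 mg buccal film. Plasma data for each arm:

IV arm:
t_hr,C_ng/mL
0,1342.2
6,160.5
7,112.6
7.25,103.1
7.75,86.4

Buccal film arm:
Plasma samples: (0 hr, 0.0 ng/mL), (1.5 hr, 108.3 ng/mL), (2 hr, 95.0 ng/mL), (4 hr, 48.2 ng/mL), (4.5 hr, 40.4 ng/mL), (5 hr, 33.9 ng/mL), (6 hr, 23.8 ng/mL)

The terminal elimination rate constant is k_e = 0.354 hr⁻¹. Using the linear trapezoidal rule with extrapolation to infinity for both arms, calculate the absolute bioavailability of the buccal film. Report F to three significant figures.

F = 0.0415

Trapezoidal AUC_0→7.75 (IV):
  [0→6]: (1342.2+160.5)/2 × 6 = 4508.1
  [6→7]: (160.5+112.6)/2 × 1 = 136.55
  [7→7.25]: (112.6+103.1)/2 × 0.25 = 26.9625
  [7.25→7.75]: (103.1+86.4)/2 × 0.5 = 47.375
  Sum = 4718.9875 ng/mL·hr
IV tail: 86.4/0.354 = 244.068; AUC_iv,0→∞ = 4718.9875 + 244.068 = 4963.0555 ng/mL·hr
Trapezoidal AUC_0→6 (buccal film):
  [0→1.5]: (0.0+108.3)/2 × 1.5 = 81.225
  [1.5→2]: (108.3+95.0)/2 × 0.5 = 50.825
  [2→4]: (95.0+48.2)/2 × 2 = 143.2
  [4→4.5]: (48.2+40.4)/2 × 0.5 = 22.15
  [4.5→5]: (40.4+33.9)/2 × 0.5 = 18.575
  [5→6]: (33.9+23.8)/2 × 1 = 28.85
  Sum = 344.825 ng/mL·hr
buccal film tail: 23.8/0.354 = 67.232; AUC_ev,0→∞ = 344.825 + 67.232 = 412.057 ng/mL·hr
F = (AUC_ev/D_ev)/(AUC_iv/D_iv) = (412.057/300)/(4963.0555/150) = 1.37352/33.087 = 0.0415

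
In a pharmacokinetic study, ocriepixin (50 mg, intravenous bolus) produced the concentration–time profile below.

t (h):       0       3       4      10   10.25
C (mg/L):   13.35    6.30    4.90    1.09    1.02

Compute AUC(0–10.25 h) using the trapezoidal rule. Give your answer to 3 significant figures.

Trapezoidal AUC_0→10.25:
  [0→3]: (13.35+6.30)/2 × 3 = 29.475
  [3→4]: (6.30+4.90)/2 × 1 = 5.6
  [4→10]: (4.90+1.09)/2 × 6 = 17.97
  [10→10.25]: (1.09+1.02)/2 × 0.25 = 0.26375
  Sum = 53.30875 mg/L·h

AUC = 53.3 mg/L·h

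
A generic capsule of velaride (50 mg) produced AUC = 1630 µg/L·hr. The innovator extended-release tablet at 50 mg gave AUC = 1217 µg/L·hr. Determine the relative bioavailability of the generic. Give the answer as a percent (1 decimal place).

F_rel = 133.9%

F_rel = (AUC_test/D_test) / (AUC_ref/D_ref)
      = (1630/50) / (1217/50)
      = 32.6 / 24.34 = 1.3394 = 133.94%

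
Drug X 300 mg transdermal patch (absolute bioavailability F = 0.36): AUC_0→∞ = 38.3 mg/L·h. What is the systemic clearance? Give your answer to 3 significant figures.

CL = F × Dose / AUC_0→∞
   = 0.36 × 300 / 38.3 = 2.81984 L/h

CL = 2.82 L/h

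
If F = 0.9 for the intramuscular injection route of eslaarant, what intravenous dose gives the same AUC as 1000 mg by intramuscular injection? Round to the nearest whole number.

Systemic exposure from an extravascular dose = F × D_ev, so the equivalent IV dose is F × D_ev.
D_iv = F × D_ev = 0.9 × 1000 = 900 mg

D_iv = 900 mg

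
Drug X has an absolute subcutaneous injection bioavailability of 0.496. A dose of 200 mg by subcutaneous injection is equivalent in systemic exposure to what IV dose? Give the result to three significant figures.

Systemic exposure from an extravascular dose = F × D_ev, so the equivalent IV dose is F × D_ev.
D_iv = F × D_ev = 0.496 × 200 = 99.2 mg

D_iv = 99.2 mg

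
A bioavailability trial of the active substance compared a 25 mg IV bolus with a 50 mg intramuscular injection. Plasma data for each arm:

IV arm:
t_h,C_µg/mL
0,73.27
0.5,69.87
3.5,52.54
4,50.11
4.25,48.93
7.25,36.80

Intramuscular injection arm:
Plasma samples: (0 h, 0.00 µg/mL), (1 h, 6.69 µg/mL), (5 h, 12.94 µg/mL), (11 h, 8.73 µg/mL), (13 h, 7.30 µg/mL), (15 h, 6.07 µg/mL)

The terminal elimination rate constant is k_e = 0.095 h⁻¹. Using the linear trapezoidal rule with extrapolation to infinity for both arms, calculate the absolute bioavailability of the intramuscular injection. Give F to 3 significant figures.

Trapezoidal AUC_0→7.25 (IV):
  [0→0.5]: (73.27+69.87)/2 × 0.5 = 35.785
  [0.5→3.5]: (69.87+52.54)/2 × 3 = 183.615
  [3.5→4]: (52.54+50.11)/2 × 0.5 = 25.6625
  [4→4.25]: (50.11+48.93)/2 × 0.25 = 12.38
  [4.25→7.25]: (48.93+36.80)/2 × 3 = 128.595
  Sum = 386.0375 µg/mL·h
IV tail: 36.80/0.095 = 387.368; AUC_iv,0→∞ = 386.0375 + 387.368 = 773.4055 µg/mL·h
Trapezoidal AUC_0→15 (intramuscular injection):
  [0→1]: (0.00+6.69)/2 × 1 = 3.345
  [1→5]: (6.69+12.94)/2 × 4 = 39.26
  [5→11]: (12.94+8.73)/2 × 6 = 65.01
  [11→13]: (8.73+7.30)/2 × 2 = 16.03
  [13→15]: (7.30+6.07)/2 × 2 = 13.37
  Sum = 137.015 µg/mL·h
intramuscular injection tail: 6.07/0.095 = 63.895; AUC_ev,0→∞ = 137.015 + 63.895 = 200.91 µg/mL·h
F = (AUC_ev/D_ev)/(AUC_iv/D_iv) = (200.91/50)/(773.4055/25) = 4.0182/30.93622 = 0.1299

F = 0.130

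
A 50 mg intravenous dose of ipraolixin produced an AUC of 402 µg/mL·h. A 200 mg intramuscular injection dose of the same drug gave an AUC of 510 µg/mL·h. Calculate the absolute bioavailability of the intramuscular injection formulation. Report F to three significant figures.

F = (AUC_ev / D_ev) / (AUC_iv / D_iv)
  = (510/200) / (402/50)
  = 2.55 / 8.04 = 0.3172

F = 0.317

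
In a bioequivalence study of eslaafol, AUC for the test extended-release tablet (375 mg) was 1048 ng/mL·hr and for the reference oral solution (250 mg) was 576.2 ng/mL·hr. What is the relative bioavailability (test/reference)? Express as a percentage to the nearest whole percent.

F_rel = 121%

F_rel = (AUC_test/D_test) / (AUC_ref/D_ref)
      = (1048/375) / (576.2/250)
      = 2.79467 / 2.3048 = 1.2125 = 121.25%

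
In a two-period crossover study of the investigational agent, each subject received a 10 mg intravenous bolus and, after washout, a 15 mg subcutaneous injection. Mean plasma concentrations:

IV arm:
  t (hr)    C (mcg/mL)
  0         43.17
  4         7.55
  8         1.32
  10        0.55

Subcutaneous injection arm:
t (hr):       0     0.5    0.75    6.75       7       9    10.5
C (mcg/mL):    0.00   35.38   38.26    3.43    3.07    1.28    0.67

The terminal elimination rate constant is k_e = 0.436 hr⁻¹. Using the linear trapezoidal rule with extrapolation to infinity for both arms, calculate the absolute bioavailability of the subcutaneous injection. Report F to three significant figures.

Trapezoidal AUC_0→10 (IV):
  [0→4]: (43.17+7.55)/2 × 4 = 101.44
  [4→8]: (7.55+1.32)/2 × 4 = 17.74
  [8→10]: (1.32+0.55)/2 × 2 = 1.87
  Sum = 121.05 mcg/mL·hr
IV tail: 0.55/0.436 = 1.261; AUC_iv,0→∞ = 121.05 + 1.261 = 122.311 mcg/mL·hr
Trapezoidal AUC_0→10.5 (subcutaneous injection):
  [0→0.5]: (0.00+35.38)/2 × 0.5 = 8.845
  [0.5→0.75]: (35.38+38.26)/2 × 0.25 = 9.205
  [0.75→6.75]: (38.26+3.43)/2 × 6 = 125.07
  [6.75→7]: (3.43+3.07)/2 × 0.25 = 0.8125
  [7→9]: (3.07+1.28)/2 × 2 = 4.35
  [9→10.5]: (1.28+0.67)/2 × 1.5 = 1.4625
  Sum = 149.745 mcg/mL·hr
subcutaneous injection tail: 0.67/0.436 = 1.537; AUC_ev,0→∞ = 149.745 + 1.537 = 151.282 mcg/mL·hr
F = (AUC_ev/D_ev)/(AUC_iv/D_iv) = (151.282/15)/(122.311/10) = 10.0855/12.2311 = 0.8246

F = 0.825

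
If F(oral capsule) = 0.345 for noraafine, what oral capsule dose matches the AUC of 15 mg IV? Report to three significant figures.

For equal systemic exposure: F × D_ev = D_iv
D_ev = D_iv / F = 15 / 0.345 = 43.4783 mg

D_oral = 43.5 mg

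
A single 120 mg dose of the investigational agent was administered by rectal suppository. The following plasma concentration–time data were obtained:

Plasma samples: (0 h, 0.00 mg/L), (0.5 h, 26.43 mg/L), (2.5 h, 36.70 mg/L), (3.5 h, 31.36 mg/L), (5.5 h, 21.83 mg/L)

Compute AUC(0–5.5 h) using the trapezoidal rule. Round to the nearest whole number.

AUC = 157 mg/L·h

Trapezoidal AUC_0→5.5:
  [0→0.5]: (0.00+26.43)/2 × 0.5 = 6.6075
  [0.5→2.5]: (26.43+36.70)/2 × 2 = 63.13
  [2.5→3.5]: (36.70+31.36)/2 × 1 = 34.03
  [3.5→5.5]: (31.36+21.83)/2 × 2 = 53.19
  Sum = 156.9575 mg/L·h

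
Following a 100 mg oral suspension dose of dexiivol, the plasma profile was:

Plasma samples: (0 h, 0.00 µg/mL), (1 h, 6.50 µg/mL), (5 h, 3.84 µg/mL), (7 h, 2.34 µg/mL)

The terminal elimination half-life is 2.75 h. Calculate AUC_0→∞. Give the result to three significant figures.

Trapezoidal AUC_0→7:
  [0→1]: (0.00+6.50)/2 × 1 = 3.25
  [1→5]: (6.50+3.84)/2 × 4 = 20.68
  [5→7]: (3.84+2.34)/2 × 2 = 6.18
  Sum = 30.11 µg/mL·h
k_e = ln2 / t½ = 0.693147 / 2.75 = 0.2521 h^-1
Extrapolated tail: C_last / k_e = 2.34 / 0.2521 = 9.282
AUC_0→∞ = 30.11 + 9.282 = 39.392 µg/mL·h

AUC = 39.4 µg/mL·h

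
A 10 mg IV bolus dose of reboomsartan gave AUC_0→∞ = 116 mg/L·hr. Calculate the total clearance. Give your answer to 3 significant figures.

CL = 0.0862 L/hr

CL = Dose_iv / AUC_0→∞
   = 10 / 116 = 0.0862069 L/hr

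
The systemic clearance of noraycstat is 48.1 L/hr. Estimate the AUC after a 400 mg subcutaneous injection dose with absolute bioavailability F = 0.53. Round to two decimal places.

AUC_0→∞ = F × Dose / CL
        = 0.53 × 400 / 48.1 = 4.40748 mg/L·hr

AUC = 4.41 mg/L·hr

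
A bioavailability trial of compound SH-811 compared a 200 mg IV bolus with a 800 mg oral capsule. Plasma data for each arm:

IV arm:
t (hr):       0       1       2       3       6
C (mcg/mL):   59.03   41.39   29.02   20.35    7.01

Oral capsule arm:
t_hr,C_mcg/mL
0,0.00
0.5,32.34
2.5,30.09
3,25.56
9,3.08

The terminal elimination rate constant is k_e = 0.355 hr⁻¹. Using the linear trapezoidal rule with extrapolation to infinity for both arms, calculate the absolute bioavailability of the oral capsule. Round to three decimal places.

Trapezoidal AUC_0→6 (IV):
  [0→1]: (59.03+41.39)/2 × 1 = 50.21
  [1→2]: (41.39+29.02)/2 × 1 = 35.205
  [2→3]: (29.02+20.35)/2 × 1 = 24.685
  [3→6]: (20.35+7.01)/2 × 3 = 41.04
  Sum = 151.14 mcg/mL·hr
IV tail: 7.01/0.355 = 19.746; AUC_iv,0→∞ = 151.14 + 19.746 = 170.886 mcg/mL·hr
Trapezoidal AUC_0→9 (oral capsule):
  [0→0.5]: (0.00+32.34)/2 × 0.5 = 8.085
  [0.5→2.5]: (32.34+30.09)/2 × 2 = 62.43
  [2.5→3]: (30.09+25.56)/2 × 0.5 = 13.9125
  [3→9]: (25.56+3.08)/2 × 6 = 85.92
  Sum = 170.3475 mcg/mL·hr
oral capsule tail: 3.08/0.355 = 8.676; AUC_ev,0→∞ = 170.3475 + 8.676 = 179.0235 mcg/mL·hr
F = (AUC_ev/D_ev)/(AUC_iv/D_iv) = (179.0235/800)/(170.886/200) = 0.223779/0.85443 = 0.2619

F = 0.262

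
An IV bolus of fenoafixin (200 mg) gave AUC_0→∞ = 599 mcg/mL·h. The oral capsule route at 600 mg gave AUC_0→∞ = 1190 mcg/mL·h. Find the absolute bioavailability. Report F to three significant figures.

F = 0.662

F = (AUC_ev / D_ev) / (AUC_iv / D_iv)
  = (1190/600) / (599/200)
  = 1.98333 / 2.995 = 0.6622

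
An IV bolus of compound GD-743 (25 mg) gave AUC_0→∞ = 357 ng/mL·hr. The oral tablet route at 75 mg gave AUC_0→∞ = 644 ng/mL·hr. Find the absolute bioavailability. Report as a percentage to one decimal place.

F = 60.1%

F = (AUC_ev / D_ev) / (AUC_iv / D_iv)
  = (644/75) / (357/25)
  = 8.58667 / 14.28 = 0.6013
  = 60.13%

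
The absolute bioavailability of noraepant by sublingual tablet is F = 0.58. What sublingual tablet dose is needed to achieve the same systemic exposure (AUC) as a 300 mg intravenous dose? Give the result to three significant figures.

D_sublingual = 517 mg

For equal systemic exposure: F × D_ev = D_iv
D_ev = D_iv / F = 300 / 0.58 = 517.241 mg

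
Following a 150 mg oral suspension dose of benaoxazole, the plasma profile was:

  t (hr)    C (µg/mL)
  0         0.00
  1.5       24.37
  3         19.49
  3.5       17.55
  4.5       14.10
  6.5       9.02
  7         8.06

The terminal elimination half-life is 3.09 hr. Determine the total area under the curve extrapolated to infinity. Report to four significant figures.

Trapezoidal AUC_0→7:
  [0→1.5]: (0.00+24.37)/2 × 1.5 = 18.2775
  [1.5→3]: (24.37+19.49)/2 × 1.5 = 32.895
  [3→3.5]: (19.49+17.55)/2 × 0.5 = 9.26
  [3.5→4.5]: (17.55+14.10)/2 × 1 = 15.825
  [4.5→6.5]: (14.10+9.02)/2 × 2 = 23.12
  [6.5→7]: (9.02+8.06)/2 × 0.5 = 4.27
  Sum = 103.6475 µg/mL·hr
k_e = ln2 / t½ = 0.693147 / 3.09 = 0.2243 hr^-1
Extrapolated tail: C_last / k_e = 8.06 / 0.2243 = 35.934
AUC_0→∞ = 103.6475 + 35.934 = 139.5815 µg/mL·hr

AUC = 139.6 µg/mL·hr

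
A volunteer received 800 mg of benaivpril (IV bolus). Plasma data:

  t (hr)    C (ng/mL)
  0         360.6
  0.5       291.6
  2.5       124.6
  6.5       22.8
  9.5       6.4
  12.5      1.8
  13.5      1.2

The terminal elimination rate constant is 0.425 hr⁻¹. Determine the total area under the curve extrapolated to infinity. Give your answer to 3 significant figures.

Trapezoidal AUC_0→13.5:
  [0→0.5]: (360.6+291.6)/2 × 0.5 = 163.05
  [0.5→2.5]: (291.6+124.6)/2 × 2 = 416.2
  [2.5→6.5]: (124.6+22.8)/2 × 4 = 294.8
  [6.5→9.5]: (22.8+6.4)/2 × 3 = 43.8
  [9.5→12.5]: (6.4+1.8)/2 × 3 = 12.3
  [12.5→13.5]: (1.8+1.2)/2 × 1 = 1.5
  Sum = 931.65 ng/mL·hr
Extrapolated tail: C_last / k_e = 1.2 / 0.425 = 2.824
AUC_0→∞ = 931.65 + 2.824 = 934.474 ng/mL·hr

AUC = 934 ng/mL·hr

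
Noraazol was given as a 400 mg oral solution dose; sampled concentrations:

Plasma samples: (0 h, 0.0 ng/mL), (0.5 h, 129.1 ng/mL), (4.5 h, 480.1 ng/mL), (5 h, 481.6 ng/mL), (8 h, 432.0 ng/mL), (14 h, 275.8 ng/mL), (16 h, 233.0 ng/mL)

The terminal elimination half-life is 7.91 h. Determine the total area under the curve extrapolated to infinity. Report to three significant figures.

AUC = 8150 ng/mL·h

Trapezoidal AUC_0→16:
  [0→0.5]: (0.0+129.1)/2 × 0.5 = 32.275
  [0.5→4.5]: (129.1+480.1)/2 × 4 = 1218.4
  [4.5→5]: (480.1+481.6)/2 × 0.5 = 240.425
  [5→8]: (481.6+432.0)/2 × 3 = 1370.4
  [8→14]: (432.0+275.8)/2 × 6 = 2123.4
  [14→16]: (275.8+233.0)/2 × 2 = 508.8
  Sum = 5493.7 ng/mL·h
k_e = ln2 / t½ = 0.693147 / 7.91 = 0.0876 h^-1
Extrapolated tail: C_last / k_e = 233.0 / 0.0876 = 2659.817
AUC_0→∞ = 5493.7 + 2659.817 = 8153.517 ng/mL·h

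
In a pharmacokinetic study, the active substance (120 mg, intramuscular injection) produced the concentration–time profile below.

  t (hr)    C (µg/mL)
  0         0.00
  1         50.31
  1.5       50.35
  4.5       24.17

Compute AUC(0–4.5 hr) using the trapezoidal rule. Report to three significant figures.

AUC = 162 µg/mL·hr

Trapezoidal AUC_0→4.5:
  [0→1]: (0.00+50.31)/2 × 1 = 25.155
  [1→1.5]: (50.31+50.35)/2 × 0.5 = 25.165
  [1.5→4.5]: (50.35+24.17)/2 × 3 = 111.78
  Sum = 162.1 µg/mL·hr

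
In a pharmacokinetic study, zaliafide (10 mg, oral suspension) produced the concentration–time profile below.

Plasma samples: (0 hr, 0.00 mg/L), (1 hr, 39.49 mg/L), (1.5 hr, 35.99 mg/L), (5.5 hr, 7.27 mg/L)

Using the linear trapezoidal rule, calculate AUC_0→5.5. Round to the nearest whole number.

AUC = 125 mg/L·hr

Trapezoidal AUC_0→5.5:
  [0→1]: (0.00+39.49)/2 × 1 = 19.745
  [1→1.5]: (39.49+35.99)/2 × 0.5 = 18.87
  [1.5→5.5]: (35.99+7.27)/2 × 4 = 86.52
  Sum = 125.135 mg/L·hr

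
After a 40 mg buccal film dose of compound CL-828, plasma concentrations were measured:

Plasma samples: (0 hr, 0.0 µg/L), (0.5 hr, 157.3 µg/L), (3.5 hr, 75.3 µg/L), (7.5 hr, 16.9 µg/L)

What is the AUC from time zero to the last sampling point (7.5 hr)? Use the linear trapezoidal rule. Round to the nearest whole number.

AUC = 573 µg/L·hr

Trapezoidal AUC_0→7.5:
  [0→0.5]: (0.0+157.3)/2 × 0.5 = 39.325
  [0.5→3.5]: (157.3+75.3)/2 × 3 = 348.9
  [3.5→7.5]: (75.3+16.9)/2 × 4 = 184.4
  Sum = 572.625 µg/L·hr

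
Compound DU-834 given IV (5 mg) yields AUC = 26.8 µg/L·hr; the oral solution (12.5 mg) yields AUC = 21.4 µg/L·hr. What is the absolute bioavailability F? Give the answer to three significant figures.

F = (AUC_ev / D_ev) / (AUC_iv / D_iv)
  = (21.4/12.5) / (26.8/5)
  = 1.712 / 5.36 = 0.3194

F = 0.319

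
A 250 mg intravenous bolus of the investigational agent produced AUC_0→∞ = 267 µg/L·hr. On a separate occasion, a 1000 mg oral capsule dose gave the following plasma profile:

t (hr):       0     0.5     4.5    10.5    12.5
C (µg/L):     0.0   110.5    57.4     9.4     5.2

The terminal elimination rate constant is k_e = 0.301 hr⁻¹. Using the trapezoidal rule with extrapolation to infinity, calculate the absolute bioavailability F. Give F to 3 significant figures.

F = 0.558

Trapezoidal AUC_0→12.5 (oral capsule):
  [0→0.5]: (0.0+110.5)/2 × 0.5 = 27.625
  [0.5→4.5]: (110.5+57.4)/2 × 4 = 335.8
  [4.5→10.5]: (57.4+9.4)/2 × 6 = 200.4
  [10.5→12.5]: (9.4+5.2)/2 × 2 = 14.6
  Sum = 578.425 µg/L·hr
Tail: C_last/k_e = 5.2/0.301 = 17.276
AUC_0→∞ (oral capsule) = 578.425 + 17.276 = 595.701 µg/L·hr
F = (AUC_ev/D_ev)/(AUC_iv/D_iv) = (595.701/1000)/(267/250) = 0.595701/1.068 = 0.5578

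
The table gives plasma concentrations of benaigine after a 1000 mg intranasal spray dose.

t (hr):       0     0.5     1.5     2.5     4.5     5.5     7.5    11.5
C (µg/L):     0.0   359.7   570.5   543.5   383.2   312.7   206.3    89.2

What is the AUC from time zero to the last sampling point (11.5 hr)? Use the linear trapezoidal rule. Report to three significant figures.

Trapezoidal AUC_0→11.5:
  [0→0.5]: (0.0+359.7)/2 × 0.5 = 89.925
  [0.5→1.5]: (359.7+570.5)/2 × 1 = 465.1
  [1.5→2.5]: (570.5+543.5)/2 × 1 = 557.0
  [2.5→4.5]: (543.5+383.2)/2 × 2 = 926.7
  [4.5→5.5]: (383.2+312.7)/2 × 1 = 347.95
  [5.5→7.5]: (312.7+206.3)/2 × 2 = 519.0
  [7.5→11.5]: (206.3+89.2)/2 × 4 = 591.0
  Sum = 3496.675 µg/L·hr

AUC = 3500 µg/L·hr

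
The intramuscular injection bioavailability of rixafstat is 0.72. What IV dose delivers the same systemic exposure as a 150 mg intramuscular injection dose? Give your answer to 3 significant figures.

Systemic exposure from an extravascular dose = F × D_ev, so the equivalent IV dose is F × D_ev.
D_iv = F × D_ev = 0.72 × 150 = 108 mg

D_iv = 108 mg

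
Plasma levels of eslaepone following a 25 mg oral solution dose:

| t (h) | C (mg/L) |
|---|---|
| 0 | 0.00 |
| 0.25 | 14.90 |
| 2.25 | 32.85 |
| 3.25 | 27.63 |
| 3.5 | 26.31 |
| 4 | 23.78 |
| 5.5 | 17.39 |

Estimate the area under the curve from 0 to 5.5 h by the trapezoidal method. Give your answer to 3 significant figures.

Trapezoidal AUC_0→5.5:
  [0→0.25]: (0.00+14.90)/2 × 0.25 = 1.8625
  [0.25→2.25]: (14.90+32.85)/2 × 2 = 47.75
  [2.25→3.25]: (32.85+27.63)/2 × 1 = 30.24
  [3.25→3.5]: (27.63+26.31)/2 × 0.25 = 6.7425
  [3.5→4]: (26.31+23.78)/2 × 0.5 = 12.5225
  [4→5.5]: (23.78+17.39)/2 × 1.5 = 30.8775
  Sum = 129.995 mg/L·h

AUC = 130 mg/L·h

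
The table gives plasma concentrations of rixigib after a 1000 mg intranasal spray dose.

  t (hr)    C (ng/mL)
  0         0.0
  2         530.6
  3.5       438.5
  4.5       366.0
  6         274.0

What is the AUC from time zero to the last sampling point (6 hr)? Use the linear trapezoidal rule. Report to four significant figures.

Trapezoidal AUC_0→6:
  [0→2]: (0.0+530.6)/2 × 2 = 530.6
  [2→3.5]: (530.6+438.5)/2 × 1.5 = 726.825
  [3.5→4.5]: (438.5+366.0)/2 × 1 = 402.25
  [4.5→6]: (366.0+274.0)/2 × 1.5 = 480.0
  Sum = 2139.675 ng/mL·hr

AUC = 2140 ng/mL·hr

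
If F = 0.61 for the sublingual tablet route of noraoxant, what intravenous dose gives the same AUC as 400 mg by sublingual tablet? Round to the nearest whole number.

D_iv = 244 mg

Systemic exposure from an extravascular dose = F × D_ev, so the equivalent IV dose is F × D_ev.
D_iv = F × D_ev = 0.61 × 400 = 244 mg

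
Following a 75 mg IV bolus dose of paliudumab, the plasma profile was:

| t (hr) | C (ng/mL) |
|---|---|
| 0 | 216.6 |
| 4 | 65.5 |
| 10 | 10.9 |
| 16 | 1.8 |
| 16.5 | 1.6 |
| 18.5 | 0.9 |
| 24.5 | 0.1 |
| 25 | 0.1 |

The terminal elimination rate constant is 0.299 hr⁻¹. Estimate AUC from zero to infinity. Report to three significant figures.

AUC = 838 ng/mL·hr

Trapezoidal AUC_0→25:
  [0→4]: (216.6+65.5)/2 × 4 = 564.2
  [4→10]: (65.5+10.9)/2 × 6 = 229.2
  [10→16]: (10.9+1.8)/2 × 6 = 38.1
  [16→16.5]: (1.8+1.6)/2 × 0.5 = 0.85
  [16.5→18.5]: (1.6+0.9)/2 × 2 = 2.5
  [18.5→24.5]: (0.9+0.1)/2 × 6 = 3.0
  [24.5→25]: (0.1+0.1)/2 × 0.5 = 0.05
  Sum = 837.9 ng/mL·hr
Extrapolated tail: C_last / k_e = 0.1 / 0.299 = 0.334
AUC_0→∞ = 837.9 + 0.334 = 838.234 ng/mL·hr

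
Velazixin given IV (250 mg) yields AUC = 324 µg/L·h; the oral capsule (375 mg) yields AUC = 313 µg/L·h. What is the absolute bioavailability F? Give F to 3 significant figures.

F = 0.644

F = (AUC_ev / D_ev) / (AUC_iv / D_iv)
  = (313/375) / (324/250)
  = 0.834667 / 1.296 = 0.6440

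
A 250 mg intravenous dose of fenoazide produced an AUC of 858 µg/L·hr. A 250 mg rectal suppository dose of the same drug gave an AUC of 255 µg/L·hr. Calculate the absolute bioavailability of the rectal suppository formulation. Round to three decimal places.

F = (AUC_ev / D_ev) / (AUC_iv / D_iv)
  = (255/250) / (858/250)
  = 1.02 / 3.432 = 0.2972

F = 0.297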